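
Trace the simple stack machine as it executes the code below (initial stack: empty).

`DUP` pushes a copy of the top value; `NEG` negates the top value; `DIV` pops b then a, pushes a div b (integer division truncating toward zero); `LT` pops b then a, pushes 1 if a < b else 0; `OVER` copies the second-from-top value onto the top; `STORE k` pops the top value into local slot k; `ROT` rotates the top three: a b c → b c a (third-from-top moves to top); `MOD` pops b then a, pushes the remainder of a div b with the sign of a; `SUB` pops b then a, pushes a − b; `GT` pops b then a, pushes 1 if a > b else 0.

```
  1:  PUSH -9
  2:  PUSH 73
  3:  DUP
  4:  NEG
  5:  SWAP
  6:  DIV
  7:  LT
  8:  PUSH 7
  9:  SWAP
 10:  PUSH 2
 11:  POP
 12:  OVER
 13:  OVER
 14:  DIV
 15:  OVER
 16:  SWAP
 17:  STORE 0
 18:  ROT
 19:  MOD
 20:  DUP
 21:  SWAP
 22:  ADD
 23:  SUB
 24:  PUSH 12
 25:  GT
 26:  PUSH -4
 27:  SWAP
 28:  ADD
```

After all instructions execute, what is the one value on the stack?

PUSH -9 -> -9
PUSH 73 -> -9 73
DUP     -> -9 73 73
NEG     -> -9 73 -73
SWAP    -> -9 -73 73
DIV     -> -9 -1
LT      -> 1
PUSH 7  -> 1 7
SWAP    -> 7 1
PUSH 2  -> 7 1 2
POP     -> 7 1
OVER    -> 7 1 7
OVER    -> 7 1 7 1
DIV     -> 7 1 7
OVER    -> 7 1 7 1
SWAP    -> 7 1 1 7
STORE 0 -> 7 1 1
ROT     -> 1 1 7
MOD     -> 1 1
DUP     -> 1 1 1
SWAP    -> 1 1 1
ADD     -> 1 2
SUB     -> -1
PUSH 12 -> -1 12
GT      -> 0
PUSH -4 -> 0 -4
SWAP    -> -4 0
ADD     -> -4

-4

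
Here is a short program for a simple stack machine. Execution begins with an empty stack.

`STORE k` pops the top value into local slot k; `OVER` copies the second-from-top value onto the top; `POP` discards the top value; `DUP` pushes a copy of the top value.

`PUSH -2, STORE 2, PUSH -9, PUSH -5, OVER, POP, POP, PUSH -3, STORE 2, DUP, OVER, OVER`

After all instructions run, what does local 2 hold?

PUSH -2  [-2]
STORE 2  []
PUSH -9  [-9]
PUSH -5  [-9, -5]
OVER     [-9, -5, -9]
POP      [-9, -5]
POP      [-9]
PUSH -3  [-9, -3]
STORE 2  [-9]
DUP      [-9, -9]
OVER     [-9, -9, -9]
OVER     [-9, -9, -9, -9]

-3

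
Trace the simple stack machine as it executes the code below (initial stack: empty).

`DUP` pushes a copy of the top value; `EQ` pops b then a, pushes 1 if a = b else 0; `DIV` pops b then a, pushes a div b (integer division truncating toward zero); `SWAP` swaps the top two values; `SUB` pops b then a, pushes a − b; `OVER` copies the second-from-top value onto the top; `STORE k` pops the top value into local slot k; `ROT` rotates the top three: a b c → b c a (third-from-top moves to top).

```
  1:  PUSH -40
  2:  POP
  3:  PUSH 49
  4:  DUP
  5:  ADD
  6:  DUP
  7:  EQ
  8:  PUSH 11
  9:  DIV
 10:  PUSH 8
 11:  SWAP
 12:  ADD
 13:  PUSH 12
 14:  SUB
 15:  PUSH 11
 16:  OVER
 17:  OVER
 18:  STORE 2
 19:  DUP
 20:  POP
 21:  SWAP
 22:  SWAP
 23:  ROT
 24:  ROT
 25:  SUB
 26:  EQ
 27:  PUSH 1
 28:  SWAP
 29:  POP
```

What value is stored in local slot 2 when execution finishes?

11

PUSH -40  [-40]
POP       []
PUSH 49   [49]
DUP       [49, 49]
ADD       [98]
DUP       [98, 98]
EQ        [1]
PUSH 11   [1, 11]
DIV       [0]
PUSH 8    [0, 8]
SWAP      [8, 0]
ADD       [8]
PUSH 12   [8, 12]
SUB       [-4]
PUSH 11   [-4, 11]
OVER      [-4, 11, -4]
OVER      [-4, 11, -4, 11]
STORE 2   [-4, 11, -4]
DUP       [-4, 11, -4, -4]
POP       [-4, 11, -4]
SWAP      [-4, -4, 11]
SWAP      [-4, 11, -4]
ROT       [11, -4, -4]
ROT       [-4, -4, 11]
SUB       [-4, -15]
EQ        [0]
PUSH 1    [0, 1]
SWAP      [1, 0]
POP       [1]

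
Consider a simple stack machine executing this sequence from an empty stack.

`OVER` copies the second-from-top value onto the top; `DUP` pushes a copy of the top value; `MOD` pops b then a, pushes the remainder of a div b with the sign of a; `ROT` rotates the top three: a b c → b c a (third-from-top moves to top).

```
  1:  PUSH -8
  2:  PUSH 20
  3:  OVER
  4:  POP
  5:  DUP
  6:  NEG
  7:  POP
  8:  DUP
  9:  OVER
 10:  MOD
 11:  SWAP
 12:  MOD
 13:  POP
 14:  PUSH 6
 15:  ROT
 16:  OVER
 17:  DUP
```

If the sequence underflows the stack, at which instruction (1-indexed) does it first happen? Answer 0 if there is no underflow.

15

PUSH -8 -> [-8]
PUSH 20 -> [-8, 20]
OVER    -> [-8, 20, -8]
POP     -> [-8, 20]
DUP     -> [-8, 20, 20]
NEG     -> [-8, 20, -20]
POP     -> [-8, 20]
DUP     -> [-8, 20, 20]
OVER    -> [-8, 20, 20, 20]
MOD     -> [-8, 20, 0]
SWAP    -> [-8, 0, 20]
MOD     -> [-8, 0]
POP     -> [-8]
PUSH 6  -> [-8, 6]
ROT  — needs 3 operands, stack has 2 → underflow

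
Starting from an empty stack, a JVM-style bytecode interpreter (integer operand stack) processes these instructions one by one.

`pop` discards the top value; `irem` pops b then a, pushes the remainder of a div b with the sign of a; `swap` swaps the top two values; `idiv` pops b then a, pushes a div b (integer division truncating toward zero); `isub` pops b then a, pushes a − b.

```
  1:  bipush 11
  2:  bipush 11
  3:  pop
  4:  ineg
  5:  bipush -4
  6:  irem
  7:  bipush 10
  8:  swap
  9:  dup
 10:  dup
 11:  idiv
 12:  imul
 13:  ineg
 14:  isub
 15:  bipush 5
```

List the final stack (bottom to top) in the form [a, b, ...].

[7, 5]

bipush 11 -> [11]
bipush 11 -> [11, 11]
pop       -> [11]
ineg      -> [-11]
bipush -4 -> [-11, -4]
irem      -> [-3]
bipush 10 -> [-3, 10]
swap      -> [10, -3]
dup       -> [10, -3, -3]
dup       -> [10, -3, -3, -3]
idiv      -> [10, -3, 1]
imul      -> [10, -3]
ineg      -> [10, 3]
isub      -> [7]
bipush 5  -> [7, 5]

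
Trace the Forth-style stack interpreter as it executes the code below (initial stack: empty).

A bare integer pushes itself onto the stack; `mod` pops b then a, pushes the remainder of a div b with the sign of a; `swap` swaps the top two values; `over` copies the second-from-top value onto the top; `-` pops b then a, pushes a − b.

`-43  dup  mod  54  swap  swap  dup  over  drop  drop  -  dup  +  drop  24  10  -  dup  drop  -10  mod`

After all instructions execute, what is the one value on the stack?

4

-43  : -43
dup  : -43 -43
mod  : 0
54   : 0 54
swap : 54 0
swap : 0 54
dup  : 0 54 54
over : 0 54 54 54
drop : 0 54 54
drop : 0 54
-    : -54
dup  : -54 -54
+    : -108
drop : (empty)
24   : 24
10   : 24 10
-    : 14
dup  : 14 14
drop : 14
-10  : 14 -10
mod  : 4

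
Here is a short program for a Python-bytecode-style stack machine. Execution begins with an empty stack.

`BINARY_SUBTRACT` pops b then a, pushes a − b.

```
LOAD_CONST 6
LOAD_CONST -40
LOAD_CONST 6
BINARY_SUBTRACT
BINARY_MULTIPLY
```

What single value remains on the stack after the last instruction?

-276

LOAD_CONST 6    → [6]
LOAD_CONST -40  → [6, -40]
LOAD_CONST 6    → [6, -40, 6]
BINARY_SUBTRACT → [6, -46]
BINARY_MULTIPLY → [-276]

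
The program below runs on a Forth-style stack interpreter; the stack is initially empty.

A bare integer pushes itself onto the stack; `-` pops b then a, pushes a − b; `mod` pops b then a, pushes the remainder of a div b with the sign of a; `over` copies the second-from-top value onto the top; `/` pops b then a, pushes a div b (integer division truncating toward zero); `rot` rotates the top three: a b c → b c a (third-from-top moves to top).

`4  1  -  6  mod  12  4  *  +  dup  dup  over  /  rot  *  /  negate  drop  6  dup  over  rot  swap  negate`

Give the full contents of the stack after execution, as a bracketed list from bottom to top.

[6, 6, -6]

4       [4]
1       [4, 1]
-       [3]
6       [3, 6]
mod     [3]
12      [3, 12]
4       [3, 12, 4]
*       [3, 48]
+       [51]
dup     [51, 51]
dup     [51, 51, 51]
over    [51, 51, 51, 51]
/       [51, 51, 1]
rot     [51, 1, 51]
*       [51, 51]
/       [1]
negate  [-1]
drop    []
6       [6]
dup     [6, 6]
over    [6, 6, 6]
rot     [6, 6, 6]
swap    [6, 6, 6]
negate  [6, 6, -6]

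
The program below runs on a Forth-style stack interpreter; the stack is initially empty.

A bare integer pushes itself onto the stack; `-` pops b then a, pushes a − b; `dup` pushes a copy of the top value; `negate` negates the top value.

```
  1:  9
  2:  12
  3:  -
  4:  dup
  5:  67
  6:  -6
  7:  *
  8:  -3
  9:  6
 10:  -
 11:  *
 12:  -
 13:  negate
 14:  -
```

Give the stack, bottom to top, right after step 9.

9   → [9]
12  → [9, 12]
-   → [-3]
dup → [-3, -3]
67  → [-3, -3, 67]
-6  → [-3, -3, 67, -6]
*   → [-3, -3, -402]
-3  → [-3, -3, -402, -3]
6   → [-3, -3, -402, -3, 6]

[-3, -3, -402, -3, 6]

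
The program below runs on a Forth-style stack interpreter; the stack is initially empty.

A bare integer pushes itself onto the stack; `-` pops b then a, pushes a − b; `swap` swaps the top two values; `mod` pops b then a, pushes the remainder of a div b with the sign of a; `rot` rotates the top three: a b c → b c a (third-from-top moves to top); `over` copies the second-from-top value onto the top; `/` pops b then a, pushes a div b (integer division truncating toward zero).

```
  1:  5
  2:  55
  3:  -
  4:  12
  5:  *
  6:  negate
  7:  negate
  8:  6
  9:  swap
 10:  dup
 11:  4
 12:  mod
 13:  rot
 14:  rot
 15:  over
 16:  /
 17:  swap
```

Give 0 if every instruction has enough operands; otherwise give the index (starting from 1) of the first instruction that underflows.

0

5      → [5]
55     → [5, 55]
-      → [-50]
12     → [-50, 12]
*      → [-600]
negate → [600]
negate → [-600]
6      → [-600, 6]
swap   → [6, -600]
dup    → [6, -600, -600]
4      → [6, -600, -600, 4]
mod    → [6, -600, 0]
rot    → [-600, 0, 6]
rot    → [0, 6, -600]
over   → [0, 6, -600, 6]
/      → [0, 6, -100]
swap   → [0, -100, 6]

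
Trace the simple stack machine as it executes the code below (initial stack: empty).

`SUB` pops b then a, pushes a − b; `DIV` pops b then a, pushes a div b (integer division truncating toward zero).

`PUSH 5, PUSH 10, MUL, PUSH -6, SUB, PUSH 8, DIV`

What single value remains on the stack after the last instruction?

7

PUSH 5  -> [5]
PUSH 10 -> [5, 10]
MUL     -> [50]
PUSH -6 -> [50, -6]
SUB     -> [56]
PUSH 8  -> [56, 8]
DIV     -> [7]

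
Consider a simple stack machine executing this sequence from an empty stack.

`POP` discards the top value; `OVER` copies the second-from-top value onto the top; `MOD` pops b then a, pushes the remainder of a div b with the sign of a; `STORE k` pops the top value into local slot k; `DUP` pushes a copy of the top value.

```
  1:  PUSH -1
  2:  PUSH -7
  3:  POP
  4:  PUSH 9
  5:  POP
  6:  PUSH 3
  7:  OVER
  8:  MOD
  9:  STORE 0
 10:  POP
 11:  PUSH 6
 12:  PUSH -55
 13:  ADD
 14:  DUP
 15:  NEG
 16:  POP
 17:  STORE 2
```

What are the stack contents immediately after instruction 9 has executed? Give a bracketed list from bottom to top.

[-1]

PUSH -1 -> -1
PUSH -7 -> -1 -7
POP     -> -1
PUSH 9  -> -1 9
POP     -> -1
PUSH 3  -> -1 3
OVER    -> -1 3 -1
MOD     -> -1 0
STORE 0 -> -1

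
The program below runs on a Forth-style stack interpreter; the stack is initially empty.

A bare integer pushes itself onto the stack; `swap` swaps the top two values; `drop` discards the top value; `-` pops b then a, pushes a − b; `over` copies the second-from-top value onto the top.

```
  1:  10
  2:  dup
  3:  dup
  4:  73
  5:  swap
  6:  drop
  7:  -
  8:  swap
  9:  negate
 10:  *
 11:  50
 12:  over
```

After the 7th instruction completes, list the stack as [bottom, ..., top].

10   -> [10]
dup  -> [10, 10]
dup  -> [10, 10, 10]
73   -> [10, 10, 10, 73]
swap -> [10, 10, 73, 10]
drop -> [10, 10, 73]
-    -> [10, -63]

[10, -63]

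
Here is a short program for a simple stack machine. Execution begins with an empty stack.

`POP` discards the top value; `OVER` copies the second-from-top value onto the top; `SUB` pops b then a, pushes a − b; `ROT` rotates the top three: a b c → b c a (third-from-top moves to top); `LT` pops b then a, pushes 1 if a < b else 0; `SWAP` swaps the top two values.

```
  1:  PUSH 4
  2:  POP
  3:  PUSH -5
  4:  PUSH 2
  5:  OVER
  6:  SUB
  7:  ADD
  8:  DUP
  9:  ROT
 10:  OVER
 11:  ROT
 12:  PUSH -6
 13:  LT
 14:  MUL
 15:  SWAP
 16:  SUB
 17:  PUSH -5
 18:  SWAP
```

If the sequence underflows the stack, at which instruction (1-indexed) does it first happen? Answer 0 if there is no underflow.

9

PUSH 4  : 4
POP     : (empty)
PUSH -5 : -5
PUSH 2  : -5 2
OVER    : -5 2 -5
SUB     : -5 7
ADD     : 2
DUP     : 2 2
ROT  — needs 3 operands, stack has 2 → underflow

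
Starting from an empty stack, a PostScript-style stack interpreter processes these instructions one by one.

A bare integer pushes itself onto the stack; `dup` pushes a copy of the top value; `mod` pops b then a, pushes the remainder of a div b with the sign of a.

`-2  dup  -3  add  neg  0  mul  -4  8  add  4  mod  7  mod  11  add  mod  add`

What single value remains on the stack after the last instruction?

-2  -> [-2]
dup -> [-2, -2]
-3  -> [-2, -2, -3]
add -> [-2, -5]
neg -> [-2, 5]
0   -> [-2, 5, 0]
mul -> [-2, 0]
-4  -> [-2, 0, -4]
8   -> [-2, 0, -4, 8]
add -> [-2, 0, 4]
4   -> [-2, 0, 4, 4]
mod -> [-2, 0, 0]
7   -> [-2, 0, 0, 7]
mod -> [-2, 0, 0]
11  -> [-2, 0, 0, 11]
add -> [-2, 0, 11]
mod -> [-2, 0]
add -> [-2]

-2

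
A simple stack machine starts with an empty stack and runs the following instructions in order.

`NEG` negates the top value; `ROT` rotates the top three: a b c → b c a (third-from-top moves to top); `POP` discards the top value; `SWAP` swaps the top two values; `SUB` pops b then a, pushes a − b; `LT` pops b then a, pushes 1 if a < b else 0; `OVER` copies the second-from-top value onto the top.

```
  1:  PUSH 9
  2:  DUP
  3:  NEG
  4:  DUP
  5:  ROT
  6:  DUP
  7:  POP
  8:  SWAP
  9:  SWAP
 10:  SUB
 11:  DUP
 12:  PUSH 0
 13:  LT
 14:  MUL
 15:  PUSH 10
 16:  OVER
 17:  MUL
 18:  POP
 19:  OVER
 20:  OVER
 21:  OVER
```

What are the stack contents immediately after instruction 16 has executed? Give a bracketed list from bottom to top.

[-9, -18, 10, -18]

PUSH 9  : 9
DUP     : 9 9
NEG     : 9 -9
DUP     : 9 -9 -9
ROT     : -9 -9 9
DUP     : -9 -9 9 9
POP     : -9 -9 9
SWAP    : -9 9 -9
SWAP    : -9 -9 9
SUB     : -9 -18
DUP     : -9 -18 -18
PUSH 0  : -9 -18 -18 0
LT      : -9 -18 1
MUL     : -9 -18
PUSH 10 : -9 -18 10
OVER    : -9 -18 10 -18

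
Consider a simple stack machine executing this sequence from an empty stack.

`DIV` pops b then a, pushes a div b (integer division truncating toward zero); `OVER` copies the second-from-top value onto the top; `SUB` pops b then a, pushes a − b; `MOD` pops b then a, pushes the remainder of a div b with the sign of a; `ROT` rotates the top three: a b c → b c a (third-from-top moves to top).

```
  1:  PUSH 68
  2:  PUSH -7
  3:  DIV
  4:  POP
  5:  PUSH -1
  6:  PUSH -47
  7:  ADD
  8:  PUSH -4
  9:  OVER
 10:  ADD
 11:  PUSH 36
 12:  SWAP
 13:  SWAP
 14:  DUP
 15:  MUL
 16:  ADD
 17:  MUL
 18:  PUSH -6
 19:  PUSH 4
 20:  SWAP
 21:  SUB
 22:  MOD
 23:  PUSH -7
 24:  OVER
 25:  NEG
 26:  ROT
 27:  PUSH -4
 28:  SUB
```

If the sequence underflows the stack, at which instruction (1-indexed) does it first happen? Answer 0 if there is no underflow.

PUSH 68   68
PUSH -7   68 -7
DIV       -9
POP       (empty)
PUSH -1   -1
PUSH -47  -1 -47
ADD       -48
PUSH -4   -48 -4
OVER      -48 -4 -48
ADD       -48 -52
PUSH 36   -48 -52 36
SWAP      -48 36 -52
SWAP      -48 -52 36
DUP       -48 -52 36 36
MUL       -48 -52 1296
ADD       -48 1244
MUL       -59712
PUSH -6   -59712 -6
PUSH 4    -59712 -6 4
SWAP      -59712 4 -6
SUB       -59712 10
MOD       -2
PUSH -7   -2 -7
OVER      -2 -7 -2
NEG       -2 -7 2
ROT       -7 2 -2
PUSH -4   -7 2 -2 -4
SUB       -7 2 2

0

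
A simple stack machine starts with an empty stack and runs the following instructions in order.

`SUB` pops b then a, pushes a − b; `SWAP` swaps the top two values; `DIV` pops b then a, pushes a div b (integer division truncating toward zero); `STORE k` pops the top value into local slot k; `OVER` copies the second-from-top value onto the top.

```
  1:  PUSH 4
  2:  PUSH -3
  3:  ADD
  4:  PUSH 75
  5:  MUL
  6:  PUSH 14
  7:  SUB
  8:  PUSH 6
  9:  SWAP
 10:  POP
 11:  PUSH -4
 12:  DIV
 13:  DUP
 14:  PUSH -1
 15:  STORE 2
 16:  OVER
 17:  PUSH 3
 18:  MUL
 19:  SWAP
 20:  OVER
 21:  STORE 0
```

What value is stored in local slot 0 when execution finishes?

-3

PUSH 4  → 4
PUSH -3 → 4 -3
ADD     → 1
PUSH 75 → 1 75
MUL     → 75
PUSH 14 → 75 14
SUB     → 61
PUSH 6  → 61 6
SWAP    → 6 61
POP     → 6
PUSH -4 → 6 -4
DIV     → -1
DUP     → -1 -1
PUSH -1 → -1 -1 -1
STORE 2 → -1 -1
OVER    → -1 -1 -1
PUSH 3  → -1 -1 -1 3
MUL     → -1 -1 -3
SWAP    → -1 -3 -1
OVER    → -1 -3 -1 -3
STORE 0 → -1 -3 -1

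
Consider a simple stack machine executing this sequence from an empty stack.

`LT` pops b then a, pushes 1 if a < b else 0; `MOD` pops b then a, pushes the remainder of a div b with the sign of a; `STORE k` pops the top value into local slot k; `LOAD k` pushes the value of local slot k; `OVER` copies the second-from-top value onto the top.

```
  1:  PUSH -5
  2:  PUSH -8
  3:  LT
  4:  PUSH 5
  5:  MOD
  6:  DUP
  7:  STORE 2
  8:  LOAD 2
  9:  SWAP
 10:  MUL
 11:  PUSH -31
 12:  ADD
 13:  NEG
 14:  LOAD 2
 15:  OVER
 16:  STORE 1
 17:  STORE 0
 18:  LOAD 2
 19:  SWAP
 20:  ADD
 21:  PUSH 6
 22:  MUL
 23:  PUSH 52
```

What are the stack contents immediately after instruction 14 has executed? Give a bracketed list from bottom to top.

PUSH -5  -> -5
PUSH -8  -> -5 -8
LT       -> 0
PUSH 5   -> 0 5
MOD      -> 0
DUP      -> 0 0
STORE 2  -> 0
LOAD 2   -> 0 0
SWAP     -> 0 0
MUL      -> 0
PUSH -31 -> 0 -31
ADD      -> -31
NEG      -> 31
LOAD 2   -> 31 0

[31, 0]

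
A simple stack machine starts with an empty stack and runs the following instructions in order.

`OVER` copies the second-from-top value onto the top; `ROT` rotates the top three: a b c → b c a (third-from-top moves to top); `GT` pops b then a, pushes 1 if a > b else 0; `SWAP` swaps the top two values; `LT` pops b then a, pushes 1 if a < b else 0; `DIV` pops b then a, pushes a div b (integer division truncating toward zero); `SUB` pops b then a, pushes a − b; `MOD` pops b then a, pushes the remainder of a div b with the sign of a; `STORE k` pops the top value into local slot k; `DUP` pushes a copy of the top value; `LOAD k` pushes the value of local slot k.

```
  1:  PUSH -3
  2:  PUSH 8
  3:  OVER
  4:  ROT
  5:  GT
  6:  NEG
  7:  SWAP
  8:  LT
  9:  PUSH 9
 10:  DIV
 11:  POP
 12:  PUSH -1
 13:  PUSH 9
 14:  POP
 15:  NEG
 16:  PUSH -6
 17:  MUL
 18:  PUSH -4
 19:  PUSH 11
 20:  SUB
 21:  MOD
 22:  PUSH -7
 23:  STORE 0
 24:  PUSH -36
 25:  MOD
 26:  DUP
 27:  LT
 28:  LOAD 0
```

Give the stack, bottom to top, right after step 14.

PUSH -3 : [-3]
PUSH 8  : [-3, 8]
OVER    : [-3, 8, -3]
ROT     : [8, -3, -3]
GT      : [8, 0]
NEG     : [8, 0]
SWAP    : [0, 8]
LT      : [1]
PUSH 9  : [1, 9]
DIV     : [0]
POP     : []
PUSH -1 : [-1]
PUSH 9  : [-1, 9]
POP     : [-1]

[-1]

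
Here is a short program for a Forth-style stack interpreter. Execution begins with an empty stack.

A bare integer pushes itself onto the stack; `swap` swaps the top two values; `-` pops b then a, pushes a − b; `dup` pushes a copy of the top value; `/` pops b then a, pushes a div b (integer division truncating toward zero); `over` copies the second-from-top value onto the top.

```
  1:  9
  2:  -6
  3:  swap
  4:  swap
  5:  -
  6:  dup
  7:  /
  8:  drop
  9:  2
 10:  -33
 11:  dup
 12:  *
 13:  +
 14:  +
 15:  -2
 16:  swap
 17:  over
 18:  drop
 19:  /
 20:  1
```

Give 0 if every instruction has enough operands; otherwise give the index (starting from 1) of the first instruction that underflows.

9    -> 9
-6   -> 9 -6
swap -> -6 9
swap -> 9 -6
-    -> 15
dup  -> 15 15
/    -> 1
drop -> (empty)
2    -> 2
-33  -> 2 -33
dup  -> 2 -33 -33
*    -> 2 1089
+    -> 1091
+  — needs 2 operands, stack has 1 → underflow

14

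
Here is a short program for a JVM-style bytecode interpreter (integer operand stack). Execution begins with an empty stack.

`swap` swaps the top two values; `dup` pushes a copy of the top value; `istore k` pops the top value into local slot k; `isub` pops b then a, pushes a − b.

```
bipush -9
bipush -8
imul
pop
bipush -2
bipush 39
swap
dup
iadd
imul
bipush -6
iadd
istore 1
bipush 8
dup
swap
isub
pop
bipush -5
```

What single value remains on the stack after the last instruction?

bipush -9 : -9
bipush -8 : -9 -8
imul      : 72
pop       : (empty)
bipush -2 : -2
bipush 39 : -2 39
swap      : 39 -2
dup       : 39 -2 -2
iadd      : 39 -4
imul      : -156
bipush -6 : -156 -6
iadd      : -162
istore 1  : (empty)
bipush 8  : 8
dup       : 8 8
swap      : 8 8
isub      : 0
pop       : (empty)
bipush -5 : -5

-5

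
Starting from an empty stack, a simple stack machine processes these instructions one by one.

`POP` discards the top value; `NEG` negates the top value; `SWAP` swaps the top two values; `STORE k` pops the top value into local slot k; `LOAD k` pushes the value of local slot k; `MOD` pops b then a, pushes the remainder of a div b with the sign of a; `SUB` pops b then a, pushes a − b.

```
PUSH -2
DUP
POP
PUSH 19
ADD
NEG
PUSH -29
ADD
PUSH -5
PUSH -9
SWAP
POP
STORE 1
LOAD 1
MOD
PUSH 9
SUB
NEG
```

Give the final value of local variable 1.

PUSH -2   -2
DUP       -2 -2
POP       -2
PUSH 19   -2 19
ADD       17
NEG       -17
PUSH -29  -17 -29
ADD       -46
PUSH -5   -46 -5
PUSH -9   -46 -5 -9
SWAP      -46 -9 -5
POP       -46 -9
STORE 1   -46
LOAD 1    -46 -9
MOD       -1
PUSH 9    -1 9
SUB       -10
NEG       10

-9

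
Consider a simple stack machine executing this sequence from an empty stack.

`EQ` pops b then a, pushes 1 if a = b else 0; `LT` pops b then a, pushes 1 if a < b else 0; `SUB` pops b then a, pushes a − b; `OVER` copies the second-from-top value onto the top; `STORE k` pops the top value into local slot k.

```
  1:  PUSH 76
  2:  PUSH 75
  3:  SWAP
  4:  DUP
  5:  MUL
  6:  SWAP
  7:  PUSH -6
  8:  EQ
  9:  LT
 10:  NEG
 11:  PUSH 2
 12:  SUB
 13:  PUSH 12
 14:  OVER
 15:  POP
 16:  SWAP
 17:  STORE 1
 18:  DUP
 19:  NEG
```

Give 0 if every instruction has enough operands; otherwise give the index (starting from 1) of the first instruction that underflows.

0

PUSH 76 -> 76
PUSH 75 -> 76 75
SWAP    -> 75 76
DUP     -> 75 76 76
MUL     -> 75 5776
SWAP    -> 5776 75
PUSH -6 -> 5776 75 -6
EQ      -> 5776 0
LT      -> 0
NEG     -> 0
PUSH 2  -> 0 2
SUB     -> -2
PUSH 12 -> -2 12
OVER    -> -2 12 -2
POP     -> -2 12
SWAP    -> 12 -2
STORE 1 -> 12
DUP     -> 12 12
NEG     -> 12 -12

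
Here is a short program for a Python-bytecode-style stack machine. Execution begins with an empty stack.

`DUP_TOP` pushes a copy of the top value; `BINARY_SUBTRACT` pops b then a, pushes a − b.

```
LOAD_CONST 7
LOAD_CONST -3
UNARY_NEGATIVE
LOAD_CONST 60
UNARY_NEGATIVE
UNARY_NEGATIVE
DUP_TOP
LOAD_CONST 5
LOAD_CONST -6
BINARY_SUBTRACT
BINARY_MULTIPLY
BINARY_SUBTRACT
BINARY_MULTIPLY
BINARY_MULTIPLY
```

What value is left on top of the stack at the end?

-12600

LOAD_CONST 7    : 7
LOAD_CONST -3   : 7 -3
UNARY_NEGATIVE  : 7 3
LOAD_CONST 60   : 7 3 60
UNARY_NEGATIVE  : 7 3 -60
UNARY_NEGATIVE  : 7 3 60
DUP_TOP         : 7 3 60 60
LOAD_CONST 5    : 7 3 60 60 5
LOAD_CONST -6   : 7 3 60 60 5 -6
BINARY_SUBTRACT : 7 3 60 60 11
BINARY_MULTIPLY : 7 3 60 660
BINARY_SUBTRACT : 7 3 -600
BINARY_MULTIPLY : 7 -1800
BINARY_MULTIPLY : -12600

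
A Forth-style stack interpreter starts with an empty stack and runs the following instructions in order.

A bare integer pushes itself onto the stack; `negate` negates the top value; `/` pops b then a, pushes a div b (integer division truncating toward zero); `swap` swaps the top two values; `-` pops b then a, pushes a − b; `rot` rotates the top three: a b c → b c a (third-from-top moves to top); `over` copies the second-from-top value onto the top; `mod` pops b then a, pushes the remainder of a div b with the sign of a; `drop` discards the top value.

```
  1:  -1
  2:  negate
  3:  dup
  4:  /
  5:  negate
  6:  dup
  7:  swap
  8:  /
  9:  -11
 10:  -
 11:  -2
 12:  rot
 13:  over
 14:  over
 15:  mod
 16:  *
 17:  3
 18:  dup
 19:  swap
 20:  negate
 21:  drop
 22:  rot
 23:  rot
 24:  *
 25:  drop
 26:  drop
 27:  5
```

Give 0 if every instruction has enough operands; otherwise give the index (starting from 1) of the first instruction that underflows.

12

-1     : -1
negate : 1
dup    : 1 1
/      : 1
negate : -1
dup    : -1 -1
swap   : -1 -1
/      : 1
-11    : 1 -11
-      : 12
-2     : 12 -2
rot  — needs 3 operands, stack has 2 → underflow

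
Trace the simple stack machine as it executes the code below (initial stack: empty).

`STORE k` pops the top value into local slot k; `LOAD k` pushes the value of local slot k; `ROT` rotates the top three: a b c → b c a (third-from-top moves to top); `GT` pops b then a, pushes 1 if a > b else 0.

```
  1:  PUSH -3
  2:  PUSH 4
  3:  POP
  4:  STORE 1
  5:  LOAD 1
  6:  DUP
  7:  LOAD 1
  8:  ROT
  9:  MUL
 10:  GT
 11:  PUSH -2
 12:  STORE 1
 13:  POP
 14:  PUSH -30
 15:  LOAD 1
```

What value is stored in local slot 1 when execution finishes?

PUSH -3  : [-3]
PUSH 4   : [-3, 4]
POP      : [-3]
STORE 1  : []
LOAD 1   : [-3]
DUP      : [-3, -3]
LOAD 1   : [-3, -3, -3]
ROT      : [-3, -3, -3]
MUL      : [-3, 9]
GT       : [0]
PUSH -2  : [0, -2]
STORE 1  : [0]
POP      : []
PUSH -30 : [-30]
LOAD 1   : [-30, -2]

-2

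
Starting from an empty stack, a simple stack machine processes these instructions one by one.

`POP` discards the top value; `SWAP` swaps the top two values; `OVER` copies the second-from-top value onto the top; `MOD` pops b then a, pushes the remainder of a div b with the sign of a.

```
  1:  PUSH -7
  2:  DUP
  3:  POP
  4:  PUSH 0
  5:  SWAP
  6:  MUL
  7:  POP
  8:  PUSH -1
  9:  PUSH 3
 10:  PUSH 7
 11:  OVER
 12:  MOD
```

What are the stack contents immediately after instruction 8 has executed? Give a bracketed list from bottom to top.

[-1]

PUSH -7 -> -7
DUP     -> -7 -7
POP     -> -7
PUSH 0  -> -7 0
SWAP    -> 0 -7
MUL     -> 0
POP     -> (empty)
PUSH -1 -> -1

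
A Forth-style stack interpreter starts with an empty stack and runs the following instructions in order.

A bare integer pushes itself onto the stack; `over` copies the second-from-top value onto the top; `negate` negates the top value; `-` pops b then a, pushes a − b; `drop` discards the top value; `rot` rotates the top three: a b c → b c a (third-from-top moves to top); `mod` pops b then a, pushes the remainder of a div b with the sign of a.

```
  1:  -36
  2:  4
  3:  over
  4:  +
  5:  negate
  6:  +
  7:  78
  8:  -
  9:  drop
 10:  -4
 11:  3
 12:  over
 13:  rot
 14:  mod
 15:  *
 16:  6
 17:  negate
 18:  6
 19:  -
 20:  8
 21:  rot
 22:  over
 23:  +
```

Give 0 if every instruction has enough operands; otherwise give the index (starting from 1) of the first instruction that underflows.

0

-36    : [-36]
4      : [-36, 4]
over   : [-36, 4, -36]
+      : [-36, -32]
negate : [-36, 32]
+      : [-4]
78     : [-4, 78]
-      : [-82]
drop   : []
-4     : [-4]
3      : [-4, 3]
over   : [-4, 3, -4]
rot    : [3, -4, -4]
mod    : [3, 0]
*      : [0]
6      : [0, 6]
negate : [0, -6]
6      : [0, -6, 6]
-      : [0, -12]
8      : [0, -12, 8]
rot    : [-12, 8, 0]
over   : [-12, 8, 0, 8]
+      : [-12, 8, 8]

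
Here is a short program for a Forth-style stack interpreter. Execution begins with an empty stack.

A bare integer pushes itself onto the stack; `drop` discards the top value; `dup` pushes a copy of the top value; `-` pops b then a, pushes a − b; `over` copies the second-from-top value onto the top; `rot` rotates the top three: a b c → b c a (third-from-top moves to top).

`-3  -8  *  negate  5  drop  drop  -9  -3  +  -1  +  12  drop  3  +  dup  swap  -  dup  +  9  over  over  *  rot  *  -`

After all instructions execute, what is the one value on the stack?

9

-3     : [-3]
-8     : [-3, -8]
*      : [24]
negate : [-24]
5      : [-24, 5]
drop   : [-24]
drop   : []
-9     : [-9]
-3     : [-9, -3]
+      : [-12]
-1     : [-12, -1]
+      : [-13]
12     : [-13, 12]
drop   : [-13]
3      : [-13, 3]
+      : [-10]
dup    : [-10, -10]
swap   : [-10, -10]
-      : [0]
dup    : [0, 0]
+      : [0]
9      : [0, 9]
over   : [0, 9, 0]
over   : [0, 9, 0, 9]
*      : [0, 9, 0]
rot    : [9, 0, 0]
*      : [9, 0]
-      : [9]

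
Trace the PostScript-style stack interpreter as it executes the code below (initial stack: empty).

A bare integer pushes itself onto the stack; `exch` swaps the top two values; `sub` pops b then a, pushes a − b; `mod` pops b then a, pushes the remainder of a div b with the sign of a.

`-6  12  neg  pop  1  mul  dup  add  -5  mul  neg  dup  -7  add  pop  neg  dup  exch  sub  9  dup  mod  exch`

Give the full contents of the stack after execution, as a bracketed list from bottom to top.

[0, 0]

-6    -6
12    -6 12
neg   -6 -12
pop   -6
1     -6 1
mul   -6
dup   -6 -6
add   -12
-5    -12 -5
mul   60
neg   -60
dup   -60 -60
-7    -60 -60 -7
add   -60 -67
pop   -60
neg   60
dup   60 60
exch  60 60
sub   0
9     0 9
dup   0 9 9
mod   0 0
exch  0 0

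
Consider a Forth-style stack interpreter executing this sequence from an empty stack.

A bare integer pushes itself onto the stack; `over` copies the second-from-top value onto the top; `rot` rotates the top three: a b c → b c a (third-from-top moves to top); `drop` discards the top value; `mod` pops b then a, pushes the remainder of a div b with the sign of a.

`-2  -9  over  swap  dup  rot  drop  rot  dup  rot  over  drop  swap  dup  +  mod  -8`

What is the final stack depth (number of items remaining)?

4

-2   → -2
-9   → -2 -9
over → -2 -9 -2
swap → -2 -2 -9
dup  → -2 -2 -9 -9
rot  → -2 -9 -9 -2
drop → -2 -9 -9
rot  → -9 -9 -2
dup  → -9 -9 -2 -2
rot  → -9 -2 -2 -9
over → -9 -2 -2 -9 -2
drop → -9 -2 -2 -9
swap → -9 -2 -9 -2
dup  → -9 -2 -9 -2 -2
+    → -9 -2 -9 -4
mod  → -9 -2 -1
-8   → -9 -2 -1 -8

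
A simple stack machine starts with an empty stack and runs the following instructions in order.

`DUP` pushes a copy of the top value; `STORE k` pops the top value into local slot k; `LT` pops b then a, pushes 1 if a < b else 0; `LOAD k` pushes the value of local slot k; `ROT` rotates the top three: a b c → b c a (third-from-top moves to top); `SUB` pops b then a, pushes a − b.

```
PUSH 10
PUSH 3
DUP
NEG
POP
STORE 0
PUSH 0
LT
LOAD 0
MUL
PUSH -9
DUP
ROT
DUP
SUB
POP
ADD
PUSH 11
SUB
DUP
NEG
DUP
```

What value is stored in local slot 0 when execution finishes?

PUSH 10 → [10]
PUSH 3  → [10, 3]
DUP     → [10, 3, 3]
NEG     → [10, 3, -3]
POP     → [10, 3]
STORE 0 → [10]
PUSH 0  → [10, 0]
LT      → [0]
LOAD 0  → [0, 3]
MUL     → [0]
PUSH -9 → [0, -9]
DUP     → [0, -9, -9]
ROT     → [-9, -9, 0]
DUP     → [-9, -9, 0, 0]
SUB     → [-9, -9, 0]
POP     → [-9, -9]
ADD     → [-18]
PUSH 11 → [-18, 11]
SUB     → [-29]
DUP     → [-29, -29]
NEG     → [-29, 29]
DUP     → [-29, 29, 29]

3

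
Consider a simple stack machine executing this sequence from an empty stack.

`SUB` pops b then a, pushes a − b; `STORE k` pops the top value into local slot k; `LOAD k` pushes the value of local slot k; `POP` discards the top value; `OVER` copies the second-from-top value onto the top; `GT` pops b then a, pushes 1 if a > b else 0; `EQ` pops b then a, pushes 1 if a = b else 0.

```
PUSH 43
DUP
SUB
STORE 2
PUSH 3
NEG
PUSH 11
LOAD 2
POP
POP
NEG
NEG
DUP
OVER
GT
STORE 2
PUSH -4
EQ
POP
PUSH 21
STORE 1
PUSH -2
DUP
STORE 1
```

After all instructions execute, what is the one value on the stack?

PUSH 43  43
DUP      43 43
SUB      0
STORE 2  (empty)
PUSH 3   3
NEG      -3
PUSH 11  -3 11
LOAD 2   -3 11 0
POP      -3 11
POP      -3
NEG      3
NEG      -3
DUP      -3 -3
OVER     -3 -3 -3
GT       -3 0
STORE 2  -3
PUSH -4  -3 -4
EQ       0
POP      (empty)
PUSH 21  21
STORE 1  (empty)
PUSH -2  -2
DUP      -2 -2
STORE 1  -2

-2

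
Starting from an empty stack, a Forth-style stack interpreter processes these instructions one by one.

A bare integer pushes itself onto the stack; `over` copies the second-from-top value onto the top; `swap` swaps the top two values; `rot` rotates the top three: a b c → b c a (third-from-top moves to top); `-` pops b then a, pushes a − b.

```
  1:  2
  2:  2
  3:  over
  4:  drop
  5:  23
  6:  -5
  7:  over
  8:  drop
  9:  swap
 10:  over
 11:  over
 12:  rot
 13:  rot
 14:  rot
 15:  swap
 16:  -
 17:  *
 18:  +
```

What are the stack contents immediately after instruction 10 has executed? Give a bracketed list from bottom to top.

2     2
2     2 2
over  2 2 2
drop  2 2
23    2 2 23
-5    2 2 23 -5
over  2 2 23 -5 23
drop  2 2 23 -5
swap  2 2 -5 23
over  2 2 -5 23 -5

[2, 2, -5, 23, -5]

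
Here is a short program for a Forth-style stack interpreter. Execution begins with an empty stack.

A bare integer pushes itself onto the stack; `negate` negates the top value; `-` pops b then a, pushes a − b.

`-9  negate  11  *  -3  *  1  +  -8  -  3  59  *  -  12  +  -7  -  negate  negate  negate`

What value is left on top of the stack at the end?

-9      [-9]
negate  [9]
11      [9, 11]
*       [99]
-3      [99, -3]
*       [-297]
1       [-297, 1]
+       [-296]
-8      [-296, -8]
-       [-288]
3       [-288, 3]
59      [-288, 3, 59]
*       [-288, 177]
-       [-465]
12      [-465, 12]
+       [-453]
-7      [-453, -7]
-       [-446]
negate  [446]
negate  [-446]
negate  [446]

446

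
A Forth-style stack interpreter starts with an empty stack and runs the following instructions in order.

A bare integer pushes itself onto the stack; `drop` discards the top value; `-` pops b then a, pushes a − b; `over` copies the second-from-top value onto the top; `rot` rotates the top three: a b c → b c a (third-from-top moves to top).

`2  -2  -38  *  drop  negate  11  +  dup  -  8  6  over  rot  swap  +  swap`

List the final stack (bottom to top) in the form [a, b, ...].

2      → 2
-2     → 2 -2
-38    → 2 -2 -38
*      → 2 76
drop   → 2
negate → -2
11     → -2 11
+      → 9
dup    → 9 9
-      → 0
8      → 0 8
6      → 0 8 6
over   → 0 8 6 8
rot    → 0 6 8 8
swap   → 0 6 8 8
+      → 0 6 16
swap   → 0 16 6

[0, 16, 6]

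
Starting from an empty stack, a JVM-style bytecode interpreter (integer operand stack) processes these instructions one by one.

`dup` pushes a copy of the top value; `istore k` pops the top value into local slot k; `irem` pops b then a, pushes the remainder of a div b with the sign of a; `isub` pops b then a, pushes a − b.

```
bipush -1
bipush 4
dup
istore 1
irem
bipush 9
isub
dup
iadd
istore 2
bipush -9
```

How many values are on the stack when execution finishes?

bipush -1  [-1]
bipush 4   [-1, 4]
dup        [-1, 4, 4]
istore 1   [-1, 4]
irem       [-1]
bipush 9   [-1, 9]
isub       [-10]
dup        [-10, -10]
iadd       [-20]
istore 2   []
bipush -9  [-9]

1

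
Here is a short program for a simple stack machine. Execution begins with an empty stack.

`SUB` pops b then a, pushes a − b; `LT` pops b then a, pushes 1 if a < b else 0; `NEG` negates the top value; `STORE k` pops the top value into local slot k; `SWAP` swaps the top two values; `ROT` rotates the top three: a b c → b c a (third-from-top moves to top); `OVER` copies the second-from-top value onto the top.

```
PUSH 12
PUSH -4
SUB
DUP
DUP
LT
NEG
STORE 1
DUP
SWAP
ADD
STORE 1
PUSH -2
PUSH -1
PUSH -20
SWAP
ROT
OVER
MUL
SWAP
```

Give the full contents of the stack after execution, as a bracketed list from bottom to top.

PUSH 12  → [12]
PUSH -4  → [12, -4]
SUB      → [16]
DUP      → [16, 16]
DUP      → [16, 16, 16]
LT       → [16, 0]
NEG      → [16, 0]
STORE 1  → [16]
DUP      → [16, 16]
SWAP     → [16, 16]
ADD      → [32]
STORE 1  → []
PUSH -2  → [-2]
PUSH -1  → [-2, -1]
PUSH -20 → [-2, -1, -20]
SWAP     → [-2, -20, -1]
ROT      → [-20, -1, -2]
OVER     → [-20, -1, -2, -1]
MUL      → [-20, -1, 2]
SWAP     → [-20, 2, -1]

[-20, 2, -1]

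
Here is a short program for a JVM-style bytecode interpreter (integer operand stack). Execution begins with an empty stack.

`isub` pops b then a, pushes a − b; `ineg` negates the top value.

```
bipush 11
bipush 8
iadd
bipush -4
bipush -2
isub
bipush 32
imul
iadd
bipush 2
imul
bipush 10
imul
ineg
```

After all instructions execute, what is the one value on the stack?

900

bipush 11  [11]
bipush 8   [11, 8]
iadd       [19]
bipush -4  [19, -4]
bipush -2  [19, -4, -2]
isub       [19, -2]
bipush 32  [19, -2, 32]
imul       [19, -64]
iadd       [-45]
bipush 2   [-45, 2]
imul       [-90]
bipush 10  [-90, 10]
imul       [-900]
ineg       [900]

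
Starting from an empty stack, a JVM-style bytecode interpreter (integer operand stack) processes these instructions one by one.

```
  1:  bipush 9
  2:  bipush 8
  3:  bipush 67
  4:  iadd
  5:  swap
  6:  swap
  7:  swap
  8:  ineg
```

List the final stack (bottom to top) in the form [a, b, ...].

[75, -9]

bipush 9  → [9]
bipush 8  → [9, 8]
bipush 67 → [9, 8, 67]
iadd      → [9, 75]
swap      → [75, 9]
swap      → [9, 75]
swap      → [75, 9]
ineg      → [75, -9]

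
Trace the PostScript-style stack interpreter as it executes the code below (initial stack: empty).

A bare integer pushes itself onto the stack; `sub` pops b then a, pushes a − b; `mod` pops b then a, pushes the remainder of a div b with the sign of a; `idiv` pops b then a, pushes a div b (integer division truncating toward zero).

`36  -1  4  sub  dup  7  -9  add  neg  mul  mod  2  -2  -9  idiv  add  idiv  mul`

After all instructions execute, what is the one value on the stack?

-72

36   → [36]
-1   → [36, -1]
4    → [36, -1, 4]
sub  → [36, -5]
dup  → [36, -5, -5]
7    → [36, -5, -5, 7]
-9   → [36, -5, -5, 7, -9]
add  → [36, -5, -5, -2]
neg  → [36, -5, -5, 2]
mul  → [36, -5, -10]
mod  → [36, -5]
2    → [36, -5, 2]
-2   → [36, -5, 2, -2]
-9   → [36, -5, 2, -2, -9]
idiv → [36, -5, 2, 0]
add  → [36, -5, 2]
idiv → [36, -2]
mul  → [-72]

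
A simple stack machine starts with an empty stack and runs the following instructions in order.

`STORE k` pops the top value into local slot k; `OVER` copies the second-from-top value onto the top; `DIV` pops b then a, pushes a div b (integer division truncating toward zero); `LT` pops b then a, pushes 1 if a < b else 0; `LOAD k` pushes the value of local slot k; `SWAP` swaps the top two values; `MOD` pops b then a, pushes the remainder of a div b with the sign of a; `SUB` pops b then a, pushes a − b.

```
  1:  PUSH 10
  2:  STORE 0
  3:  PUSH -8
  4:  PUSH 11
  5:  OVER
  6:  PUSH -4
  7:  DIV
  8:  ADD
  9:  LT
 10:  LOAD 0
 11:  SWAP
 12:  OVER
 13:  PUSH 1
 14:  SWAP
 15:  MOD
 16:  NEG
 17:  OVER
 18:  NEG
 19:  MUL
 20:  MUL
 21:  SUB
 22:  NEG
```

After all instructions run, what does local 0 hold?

PUSH 10 -> [10]
STORE 0 -> []
PUSH -8 -> [-8]
PUSH 11 -> [-8, 11]
OVER    -> [-8, 11, -8]
PUSH -4 -> [-8, 11, -8, -4]
DIV     -> [-8, 11, 2]
ADD     -> [-8, 13]
LT      -> [1]
LOAD 0  -> [1, 10]
SWAP    -> [10, 1]
OVER    -> [10, 1, 10]
PUSH 1  -> [10, 1, 10, 1]
SWAP    -> [10, 1, 1, 10]
MOD     -> [10, 1, 1]
NEG     -> [10, 1, -1]
OVER    -> [10, 1, -1, 1]
NEG     -> [10, 1, -1, -1]
MUL     -> [10, 1, 1]
MUL     -> [10, 1]
SUB     -> [9]
NEG     -> [-9]

10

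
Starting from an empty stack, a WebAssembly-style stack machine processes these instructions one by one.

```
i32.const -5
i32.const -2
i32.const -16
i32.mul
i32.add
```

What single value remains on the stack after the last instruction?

i32.const -5   -5
i32.const -2   -5 -2
i32.const -16  -5 -2 -16
i32.mul        -5 32
i32.add        27

27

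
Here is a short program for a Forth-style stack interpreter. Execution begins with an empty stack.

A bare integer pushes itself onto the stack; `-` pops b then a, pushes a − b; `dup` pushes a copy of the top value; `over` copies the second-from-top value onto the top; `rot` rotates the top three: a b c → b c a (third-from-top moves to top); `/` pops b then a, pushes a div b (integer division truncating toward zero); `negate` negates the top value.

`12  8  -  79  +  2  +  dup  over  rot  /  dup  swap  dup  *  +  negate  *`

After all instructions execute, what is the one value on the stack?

-170

12     : [12]
8      : [12, 8]
-      : [4]
79     : [4, 79]
+      : [83]
2      : [83, 2]
+      : [85]
dup    : [85, 85]
over   : [85, 85, 85]
rot    : [85, 85, 85]
/      : [85, 1]
dup    : [85, 1, 1]
swap   : [85, 1, 1]
dup    : [85, 1, 1, 1]
*      : [85, 1, 1]
+      : [85, 2]
negate : [85, -2]
*      : [-170]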